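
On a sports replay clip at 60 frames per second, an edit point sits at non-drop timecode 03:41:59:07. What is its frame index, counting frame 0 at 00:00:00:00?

Total seconds to the label: (3 × 3600 + 41 × 60 + 59) = 13319.
Frame index = 13319 × 60 + 7 = 799147.

799147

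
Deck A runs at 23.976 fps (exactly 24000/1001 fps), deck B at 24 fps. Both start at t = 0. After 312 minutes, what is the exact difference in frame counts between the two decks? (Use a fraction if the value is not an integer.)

34560/77 frames

312 min = 18720 s.
A emits 24000/1001 × 18720 = 34560000/77 frames; B emits 24 × 18720 = 449280.
Difference = 34560/77 frames (≈ 448.8312); B is ahead of A.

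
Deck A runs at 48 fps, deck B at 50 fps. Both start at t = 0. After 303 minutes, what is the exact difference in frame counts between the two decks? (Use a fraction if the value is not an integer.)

36360 frames

303 min = 18180 s.
A emits 48 × 18180 = 872640 frames; B emits 50 × 18180 = 909000.
Difference = 36360 frames; B is ahead of A.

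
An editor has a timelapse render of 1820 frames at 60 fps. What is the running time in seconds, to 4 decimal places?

Running time = 1820 × 1/60 = 91/3 s ≈ 30.3333 s.

30.3333 seconds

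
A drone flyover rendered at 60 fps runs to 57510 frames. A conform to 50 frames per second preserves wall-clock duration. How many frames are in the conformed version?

Target frames = source frames × (target rate / source rate) = 57510 × (50)/(60) = 57510 × 5/6 = 47925.

47925 frames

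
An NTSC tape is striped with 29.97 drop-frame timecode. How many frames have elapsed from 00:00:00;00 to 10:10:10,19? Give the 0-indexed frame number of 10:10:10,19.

Complete 10-minute blocks: 61, each 17982 frames → 1096902.
Remaining 0 whole minutes in the current block: 0 frames.
Within the current minute: 10 × 30 + 19 = 319. Total = 1096902 + 0 + 319 = 1097221.

1097221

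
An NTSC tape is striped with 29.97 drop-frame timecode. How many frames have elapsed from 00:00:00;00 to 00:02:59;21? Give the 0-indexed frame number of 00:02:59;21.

5387

Complete 10-minute blocks: 0, each 17982 frames → 0.
Remaining 2 whole minutes in the current block: 1800 + 1 × 1798 = 3598 frames.
Within the current minute: 59 × 30 + 21 − 2 = 1789 (labels ;00/;01 skipped at this minute). Total = 0 + 3598 + 1789 = 5387.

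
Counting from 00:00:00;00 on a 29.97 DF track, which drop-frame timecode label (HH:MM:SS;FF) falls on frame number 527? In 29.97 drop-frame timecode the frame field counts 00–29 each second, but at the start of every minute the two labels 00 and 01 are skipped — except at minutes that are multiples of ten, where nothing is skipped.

00:00:17;17

Ten DF minutes hold 17982 frames, so frame 527 lies in block 0 (frames 0–17981) with 527 frames into that block.
The block's first minute is 1800 frames and the rest 1798 each; 527 frames reaches minute 0, so 0 × 18 + 0 × 2 = 0 labels have been skipped so far.
Adding those back, label number 527 + 0 = 527 at 30 labels/s is 17 s + 17 f = 0 h 0 min 17 s frame 17, i.e. 00:00:17;17.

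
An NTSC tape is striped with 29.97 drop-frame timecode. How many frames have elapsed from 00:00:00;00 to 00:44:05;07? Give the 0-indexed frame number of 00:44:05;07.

79277

Complete 10-minute blocks: 4, each 17982 frames → 71928.
Remaining 4 whole minutes in the current block: 1800 + 3 × 1798 = 7194 frames.
Within the current minute: 5 × 30 + 7 − 2 = 155 (labels ;00/;01 skipped at this minute). Total = 71928 + 7194 + 155 = 79277.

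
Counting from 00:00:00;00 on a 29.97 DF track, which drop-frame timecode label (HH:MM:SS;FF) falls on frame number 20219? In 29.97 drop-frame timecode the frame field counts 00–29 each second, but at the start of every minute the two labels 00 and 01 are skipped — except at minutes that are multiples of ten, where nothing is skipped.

00:11:14;19

Ten DF minutes hold 17982 frames, so frame 20219 lies in block 1 (frames 17982–35963) with 2237 frames into that block.
The block's first minute is 1800 frames and the rest 1798 each; 2237 frames reaches minute 1, so 1 × 18 + 1 × 2 = 20 labels have been skipped so far.
Adding those back, label number 20219 + 20 = 20239 at 30 labels/s is 674 s + 19 f = 0 h 11 min 14 s frame 19, i.e. 00:11:14;19.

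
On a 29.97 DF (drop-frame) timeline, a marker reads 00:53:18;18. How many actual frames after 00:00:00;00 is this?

Complete 10-minute blocks: 5, each 17982 frames → 89910.
Remaining 3 whole minutes in the current block: 1800 + 2 × 1798 = 5396 frames.
Within the current minute: 18 × 30 + 18 − 2 = 556 (labels ;00/;01 skipped at this minute). Total = 89910 + 5396 + 556 = 95862.

95862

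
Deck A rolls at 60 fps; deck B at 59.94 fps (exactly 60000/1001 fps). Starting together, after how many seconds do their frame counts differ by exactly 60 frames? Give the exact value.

The gap grows by |60000/1001 − 60| = 60/1001 frames per second.
Time for a 60-frame gap: 60 ÷ (60/1001) = 1001 s.

1001 seconds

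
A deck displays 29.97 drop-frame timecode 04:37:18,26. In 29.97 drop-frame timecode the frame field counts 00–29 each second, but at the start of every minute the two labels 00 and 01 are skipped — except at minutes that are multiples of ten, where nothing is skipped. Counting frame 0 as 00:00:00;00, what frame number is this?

498666

As if non-drop at 30 labels/s: (4 × 3600 + 37 × 60 + 18) × 30 + 26 = 499166.
Minute boundaries passed: 277; those not divisible by 10: 277 − 27 = 250; dropped labels = 2 × 250 = 500.
Actual frame index = 499166 − 500 = 498666.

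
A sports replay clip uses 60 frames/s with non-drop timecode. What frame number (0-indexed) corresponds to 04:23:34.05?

Total seconds to the label: (4 × 3600 + 23 × 60 + 34) = 15814.
Frame index = 15814 × 60 + 5 = 948845.

948845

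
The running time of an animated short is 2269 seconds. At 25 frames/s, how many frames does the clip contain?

56725 frames

Frames = 2269 × 25 = 56725.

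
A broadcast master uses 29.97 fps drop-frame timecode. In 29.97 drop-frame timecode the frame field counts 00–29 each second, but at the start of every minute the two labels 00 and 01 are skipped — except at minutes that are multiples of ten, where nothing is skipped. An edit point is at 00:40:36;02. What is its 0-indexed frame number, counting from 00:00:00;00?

73010

Complete 10-minute blocks: 4, each 17982 frames → 71928.
Remaining 0 whole minutes in the current block: 0 frames.
Within the current minute: 36 × 30 + 2 = 1082. Total = 71928 + 0 + 1082 = 73010.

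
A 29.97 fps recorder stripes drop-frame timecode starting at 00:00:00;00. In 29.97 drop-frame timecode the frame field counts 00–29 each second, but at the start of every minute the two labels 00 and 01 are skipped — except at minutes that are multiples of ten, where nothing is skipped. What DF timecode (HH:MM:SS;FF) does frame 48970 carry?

00:27:14;00

Ten DF minutes hold 17982 frames, so frame 48970 lies in block 2 (frames 35964–53945) with 13006 frames into that block.
The block's first minute is 1800 frames and the rest 1798 each; 13006 frames reaches minute 7, so 2 × 18 + 7 × 2 = 50 labels have been skipped so far.
Adding those back, label number 48970 + 50 = 49020 at 30 labels/s is 1634 s + 0 f = 0 h 27 min 14 s frame 0, i.e. 00:27:14;00.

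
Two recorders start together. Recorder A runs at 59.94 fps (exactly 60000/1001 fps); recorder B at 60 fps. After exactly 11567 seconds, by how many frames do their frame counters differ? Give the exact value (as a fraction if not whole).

694020/1001 frames

A emits 60000/1001 × 11567 = 694020000/1001 frames; B emits 60 × 11567 = 694020.
Difference = 694020/1001 frames (≈ 693.3267); B is ahead of A.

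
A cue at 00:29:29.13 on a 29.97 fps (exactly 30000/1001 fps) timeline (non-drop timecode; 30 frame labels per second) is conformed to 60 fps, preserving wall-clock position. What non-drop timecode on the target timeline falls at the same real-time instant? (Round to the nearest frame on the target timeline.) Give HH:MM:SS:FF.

00:29:31:12

Source frame index: (0×3600 + 29×60 + 29) × 30 + 13 = 53083.
Real time: 53083 / (30000/1001) = 53136083/30000 s.
Target frame: (53136083/30000) × (60) = 53136083/500 ≈ 106272.166 → 106272.
At 60 labels/s: frame 106272 → 00:29:31:12.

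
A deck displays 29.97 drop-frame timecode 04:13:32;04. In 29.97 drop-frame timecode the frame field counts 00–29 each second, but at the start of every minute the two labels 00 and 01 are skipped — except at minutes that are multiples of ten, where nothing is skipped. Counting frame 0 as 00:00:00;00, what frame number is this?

455908

Complete 10-minute blocks: 25, each 17982 frames → 449550.
Remaining 3 whole minutes in the current block: 1800 + 2 × 1798 = 5396 frames.
Within the current minute: 32 × 30 + 4 − 2 = 962 (labels ;00/;01 skipped at this minute). Total = 449550 + 5396 + 962 = 455908.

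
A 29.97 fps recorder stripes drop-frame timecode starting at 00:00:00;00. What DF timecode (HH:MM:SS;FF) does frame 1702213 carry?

Each 10-minute DF block holds 10 × 60 × 30 − 9 × 2 = 17982 frames. 1702213 ÷ 17982 → 94 full blocks, remainder 11905.
Within the partial block the first minute is 1800 frames and each further minute 1798, so 6 further minute boundaries passed. Total skipped labels = 18 × 94 + 2 × 6 = 1704.
Non-drop label index = 1702213 + 1704 = 1703917; at 30 labels/s that is 15:46:37:07, i.e. DF 15:46:37;07.

15:46:37;07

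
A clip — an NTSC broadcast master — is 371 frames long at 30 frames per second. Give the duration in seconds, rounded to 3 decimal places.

12.367 seconds

Running time = 371 × 1/30 = 371/30 s ≈ 12.367 s.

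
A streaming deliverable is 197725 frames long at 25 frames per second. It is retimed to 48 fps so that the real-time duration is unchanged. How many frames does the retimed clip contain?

Target frames = source frames × (target rate / source rate) = 197725 × (48)/(25) = 197725 × 48/25 = 379632.

379632 frames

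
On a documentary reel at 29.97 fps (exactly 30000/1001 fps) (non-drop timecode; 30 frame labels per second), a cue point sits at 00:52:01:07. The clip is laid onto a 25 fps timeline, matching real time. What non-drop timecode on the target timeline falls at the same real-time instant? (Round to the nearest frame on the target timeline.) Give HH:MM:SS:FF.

00:52:04:09

Source frame index: (0×3600 + 52×60 + 1) × 30 + 7 = 93637.
Real time: 93637 / (30000/1001) = 93730637/30000 s.
Target frame: (93730637/30000) × (25) = 93730637/1200 ≈ 78108.864 → 78109.
At 25 labels/s: frame 78109 → 00:52:04:09.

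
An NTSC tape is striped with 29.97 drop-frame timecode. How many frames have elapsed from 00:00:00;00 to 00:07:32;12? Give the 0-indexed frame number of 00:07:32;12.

Complete 10-minute blocks: 0, each 17982 frames → 0.
Remaining 7 whole minutes in the current block: 1800 + 6 × 1798 = 12588 frames.
Within the current minute: 32 × 30 + 12 − 2 = 970 (labels ;00/;01 skipped at this minute). Total = 0 + 12588 + 970 = 13558.

13558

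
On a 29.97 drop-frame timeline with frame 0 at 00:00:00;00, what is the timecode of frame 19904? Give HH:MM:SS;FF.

Each 10-minute DF block holds 10 × 60 × 30 − 9 × 2 = 17982 frames. 19904 ÷ 17982 → 1 full block, remainder 1922.
Within the partial block the first minute is 1800 frames and each further minute 1798, so 1 further minute boundary passed. Total skipped labels = 18 × 1 + 2 × 1 = 20.
Non-drop label index = 19904 + 20 = 19924; at 30 labels/s that is 00:11:04:04, i.e. DF 00:11:04;04.

00:11:04;04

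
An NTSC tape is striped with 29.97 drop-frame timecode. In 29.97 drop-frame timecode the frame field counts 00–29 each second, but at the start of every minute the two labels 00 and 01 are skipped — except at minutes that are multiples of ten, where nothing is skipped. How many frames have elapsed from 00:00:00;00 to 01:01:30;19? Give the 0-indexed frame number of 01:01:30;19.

110609

Complete 10-minute blocks: 6, each 17982 frames → 107892.
Remaining 1 whole minute in the current block: 1800 + 0 × 1798 = 1800 frames.
Within the current minute: 30 × 30 + 19 − 2 = 917 (labels ;00/;01 skipped at this minute). Total = 107892 + 1800 + 917 = 110609.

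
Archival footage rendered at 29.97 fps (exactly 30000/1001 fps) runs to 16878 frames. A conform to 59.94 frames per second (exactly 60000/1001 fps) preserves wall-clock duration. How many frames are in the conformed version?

33756 frames

Target frames = source frames × (target rate / source rate) = 16878 × (60000/1001)/(30000/1001) = 16878 × 2 = 33756.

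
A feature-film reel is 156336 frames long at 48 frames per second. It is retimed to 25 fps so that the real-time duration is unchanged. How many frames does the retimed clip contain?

81425 frames

Target frames = source frames × (target rate / source rate) = 156336 × (25)/(48) = 156336 × 25/48 = 81425.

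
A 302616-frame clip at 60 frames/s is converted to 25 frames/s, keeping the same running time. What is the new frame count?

Frames at target rate = 302616 × (25) / (60) = 126090.

126090 frames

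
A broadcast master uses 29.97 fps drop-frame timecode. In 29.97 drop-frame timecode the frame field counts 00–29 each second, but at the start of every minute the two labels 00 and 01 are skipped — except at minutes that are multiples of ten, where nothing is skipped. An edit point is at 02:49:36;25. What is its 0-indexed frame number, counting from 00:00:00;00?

304999

As if non-drop at 30 labels/s: (2 × 3600 + 49 × 60 + 36) × 30 + 25 = 305305.
Minute boundaries passed: 169; those not divisible by 10: 169 − 16 = 153; dropped labels = 2 × 153 = 306.
Actual frame index = 305305 − 306 = 304999.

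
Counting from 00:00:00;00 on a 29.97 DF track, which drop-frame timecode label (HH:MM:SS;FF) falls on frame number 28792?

00:16:00;22

Each 10-minute DF block holds 10 × 60 × 30 − 9 × 2 = 17982 frames. 28792 ÷ 17982 → 1 full block, remainder 10810.
Within the partial block the first minute is 1800 frames and each further minute 1798, so 6 further minute boundaries passed. Total skipped labels = 18 × 1 + 2 × 6 = 30.
Non-drop label index = 28792 + 30 = 28822; at 30 labels/s that is 00:16:00:22, i.e. DF 00:16:00;22.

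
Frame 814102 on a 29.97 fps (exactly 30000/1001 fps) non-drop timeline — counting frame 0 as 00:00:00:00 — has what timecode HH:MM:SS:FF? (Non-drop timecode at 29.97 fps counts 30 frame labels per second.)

814102 ÷ 30 = 27136 full seconds, remainder 22 frames.
27136 s = 7 h 32 min 16 s.
Timecode: 07:32:16:22.

07:32:16:22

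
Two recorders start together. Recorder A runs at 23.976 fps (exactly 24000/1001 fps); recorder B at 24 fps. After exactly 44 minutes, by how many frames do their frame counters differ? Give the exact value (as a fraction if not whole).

5760/91 frames

44 min = 2640 s.
A emits 24000/1001 × 2640 = 5760000/91 frames; B emits 24 × 2640 = 63360.
Difference = 5760/91 frames (≈ 63.2967); B is ahead of A.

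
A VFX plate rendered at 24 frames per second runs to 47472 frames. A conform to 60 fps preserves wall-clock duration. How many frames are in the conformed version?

118680 frames

Target frames = source frames × (target rate / source rate) = 47472 × (60)/(24) = 47472 × 5/2 = 118680.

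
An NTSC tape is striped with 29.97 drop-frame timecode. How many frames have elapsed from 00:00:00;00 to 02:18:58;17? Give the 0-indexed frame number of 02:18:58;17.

249907

Complete 10-minute blocks: 13, each 17982 frames → 233766.
Remaining 8 whole minutes in the current block: 1800 + 7 × 1798 = 14386 frames.
Within the current minute: 58 × 30 + 17 − 2 = 1755 (labels ;00/;01 skipped at this minute). Total = 233766 + 14386 + 1755 = 249907.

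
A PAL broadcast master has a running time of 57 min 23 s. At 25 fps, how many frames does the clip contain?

57 min 23 s = 3443 s.
Frames = 3443 × 25 = 86075.

86075 frames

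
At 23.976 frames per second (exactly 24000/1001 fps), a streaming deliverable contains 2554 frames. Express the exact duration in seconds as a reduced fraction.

1278277/12000 seconds

Running time = 2554 ÷ (24000/1001) = 2554 × 1001/24000 = 1278277/12000 s.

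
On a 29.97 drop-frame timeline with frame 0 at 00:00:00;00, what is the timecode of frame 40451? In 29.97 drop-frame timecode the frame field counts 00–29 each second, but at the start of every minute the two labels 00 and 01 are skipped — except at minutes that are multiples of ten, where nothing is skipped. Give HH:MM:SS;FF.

Ten DF minutes hold 17982 frames, so frame 40451 lies in block 2 (frames 35964–53945) with 4487 frames into that block.
The block's first minute is 1800 frames and the rest 1798 each; 4487 frames reaches minute 2, so 2 × 18 + 2 × 2 = 40 labels have been skipped so far.
Adding those back, label number 40451 + 40 = 40491 at 30 labels/s is 1349 s + 21 f = 0 h 22 min 29 s frame 21, i.e. 00:22:29;21.

00:22:29;21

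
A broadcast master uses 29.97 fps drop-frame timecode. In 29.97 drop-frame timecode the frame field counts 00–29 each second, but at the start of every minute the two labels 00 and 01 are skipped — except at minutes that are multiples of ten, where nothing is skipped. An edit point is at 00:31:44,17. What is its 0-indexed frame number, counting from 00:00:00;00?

Complete 10-minute blocks: 3, each 17982 frames → 53946.
Remaining 1 whole minute in the current block: 1800 + 0 × 1798 = 1800 frames.
Within the current minute: 44 × 30 + 17 − 2 = 1335 (labels ;00/;01 skipped at this minute). Total = 53946 + 1800 + 1335 = 57081.

57081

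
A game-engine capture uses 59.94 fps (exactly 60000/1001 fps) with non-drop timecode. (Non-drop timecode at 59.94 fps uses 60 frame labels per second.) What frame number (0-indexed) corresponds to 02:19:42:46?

Total seconds to the label: (2 × 3600 + 19 × 60 + 42) = 8382.
Frame index = 8382 × 60 + 46 = 502966.

frame 502966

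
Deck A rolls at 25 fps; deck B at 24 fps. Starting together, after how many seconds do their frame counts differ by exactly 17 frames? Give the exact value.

17 seconds

The gap grows by |24 − 25| = 1 frame per second.
Time for a 17-frame gap: 17 ÷ (1) = 17 s.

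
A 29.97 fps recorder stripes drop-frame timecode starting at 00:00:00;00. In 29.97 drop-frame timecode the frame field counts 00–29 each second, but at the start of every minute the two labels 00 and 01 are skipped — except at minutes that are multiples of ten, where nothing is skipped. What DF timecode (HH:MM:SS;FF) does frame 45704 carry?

Ten DF minutes hold 17982 frames, so frame 45704 lies in block 2 (frames 35964–53945) with 9740 frames into that block.
The block's first minute is 1800 frames and the rest 1798 each; 9740 frames reaches minute 5, so 2 × 18 + 5 × 2 = 46 labels have been skipped so far.
Adding those back, label number 45704 + 46 = 45750 at 30 labels/s is 1525 s + 0 f = 0 h 25 min 25 s frame 0, i.e. 00:25:25;00.

00:25:25;00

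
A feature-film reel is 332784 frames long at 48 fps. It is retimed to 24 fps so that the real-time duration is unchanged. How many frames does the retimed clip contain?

166392 frames

Target frames = source frames × (target rate / source rate) = 332784 × (24)/(48) = 332784 × 1/2 = 166392.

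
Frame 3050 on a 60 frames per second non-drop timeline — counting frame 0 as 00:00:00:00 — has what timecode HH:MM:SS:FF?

3050 ÷ 60 = 50 full seconds, remainder 50 frames.
50 s = 0 h 0 min 50 s.
Timecode: 00:00:50:50.

00:00:50:50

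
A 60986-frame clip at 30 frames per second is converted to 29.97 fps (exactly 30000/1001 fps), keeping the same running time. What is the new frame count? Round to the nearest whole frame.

60925 frames

Frames at target rate = 60986 × (30000/1001) / (30) = 60986000/1001 ≈ 60925.075.
Nearest whole frame: 60925.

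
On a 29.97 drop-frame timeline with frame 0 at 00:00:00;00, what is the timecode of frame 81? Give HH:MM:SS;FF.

Ten DF minutes hold 17982 frames, so frame 81 lies in block 0 (frames 0–17981) with 81 frames into that block.
The block's first minute is 1800 frames and the rest 1798 each; 81 frames reaches minute 0, so 0 × 18 + 0 × 2 = 0 labels have been skipped so far.
Adding those back, label number 81 + 0 = 81 at 30 labels/s is 2 s + 21 f = 0 h 0 min 2 s frame 21, i.e. 00:00:02;21.

00:00:02;21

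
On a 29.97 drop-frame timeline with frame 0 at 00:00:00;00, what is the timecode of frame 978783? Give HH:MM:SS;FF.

Each 10-minute DF block holds 10 × 60 × 30 − 9 × 2 = 17982 frames. 978783 ÷ 17982 → 54 full blocks, remainder 7755.
Within the partial block the first minute is 1800 frames and each further minute 1798, so 4 further minute boundaries passed. Total skipped labels = 18 × 54 + 2 × 4 = 980.
Non-drop label index = 978783 + 980 = 979763; at 30 labels/s that is 09:04:18:23, i.e. DF 09:04:18;23.

09:04:18;23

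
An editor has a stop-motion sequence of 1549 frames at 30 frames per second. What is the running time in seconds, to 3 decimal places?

Running time = 1549 × 1/30 = 1549/30 s ≈ 51.633 s.

51.633 seconds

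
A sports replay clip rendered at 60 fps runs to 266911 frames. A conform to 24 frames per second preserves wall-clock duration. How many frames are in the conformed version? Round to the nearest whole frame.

Frames at target rate = 266911 × (24) / (60) = 533822/5 ≈ 106764.400.
Nearest whole frame: 106764.

106764 frames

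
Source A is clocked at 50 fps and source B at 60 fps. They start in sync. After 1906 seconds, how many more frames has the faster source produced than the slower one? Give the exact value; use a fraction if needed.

A emits 50 × 1906 = 95300 frames; B emits 60 × 1906 = 114360.
Difference = 19060 frames; B is ahead of A.

19060 frames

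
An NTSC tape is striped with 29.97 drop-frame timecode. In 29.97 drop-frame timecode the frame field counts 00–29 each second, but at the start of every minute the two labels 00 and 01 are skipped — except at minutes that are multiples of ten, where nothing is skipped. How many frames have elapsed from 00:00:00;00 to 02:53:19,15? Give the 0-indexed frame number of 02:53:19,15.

311673

Complete 10-minute blocks: 17, each 17982 frames → 305694.
Remaining 3 whole minutes in the current block: 1800 + 2 × 1798 = 5396 frames.
Within the current minute: 19 × 30 + 15 − 2 = 583 (labels ;00/;01 skipped at this minute). Total = 305694 + 5396 + 583 = 311673.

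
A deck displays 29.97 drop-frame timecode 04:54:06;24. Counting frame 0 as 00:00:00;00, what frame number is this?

As if non-drop at 30 labels/s: (4 × 3600 + 54 × 60 + 6) × 30 + 24 = 529404.
Minute boundaries passed: 294; those not divisible by 10: 294 − 29 = 265; dropped labels = 2 × 265 = 530.
Actual frame index = 529404 − 530 = 528874.

528874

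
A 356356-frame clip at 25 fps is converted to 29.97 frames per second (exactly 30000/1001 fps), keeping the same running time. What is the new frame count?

427200 frames

Target frames = source frames × (target rate / source rate) = 356356 × (30000/1001)/(25) = 356356 × 1200/1001 = 427200.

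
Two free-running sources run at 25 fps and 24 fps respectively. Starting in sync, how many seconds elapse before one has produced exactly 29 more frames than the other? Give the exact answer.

The gap grows by |24 − 25| = 1 frame per second.
Time for a 29-frame gap: 29 ÷ (1) = 29 s.

29 seconds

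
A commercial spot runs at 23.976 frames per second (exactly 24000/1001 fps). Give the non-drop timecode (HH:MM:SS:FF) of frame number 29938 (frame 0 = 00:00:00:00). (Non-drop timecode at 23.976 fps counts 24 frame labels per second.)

29938 ÷ 24 = 1247 full seconds, remainder 10 frames.
1247 s = 0 h 20 min 47 s.
Timecode: 00:20:47:10.

00:20:47:10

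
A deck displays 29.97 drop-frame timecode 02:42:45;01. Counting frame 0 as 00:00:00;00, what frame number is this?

292659

Complete 10-minute blocks: 16, each 17982 frames → 287712.
Remaining 2 whole minutes in the current block: 1800 + 1 × 1798 = 3598 frames.
Within the current minute: 45 × 30 + 1 − 2 = 1349 (labels ;00/;01 skipped at this minute). Total = 287712 + 3598 + 1349 = 292659.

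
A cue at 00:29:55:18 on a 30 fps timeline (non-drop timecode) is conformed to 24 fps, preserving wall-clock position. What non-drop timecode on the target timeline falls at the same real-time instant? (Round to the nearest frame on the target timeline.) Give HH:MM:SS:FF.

00:29:55:14

Source frame index: (0×3600 + 29×60 + 55) × 30 + 18 = 53868.
Real time: 53868 / (30) = 8978/5 s.
Target frame: (8978/5) × (24) = 215472/5 ≈ 43094.400 → 43094.
At 24 labels/s: frame 43094 → 00:29:55:14.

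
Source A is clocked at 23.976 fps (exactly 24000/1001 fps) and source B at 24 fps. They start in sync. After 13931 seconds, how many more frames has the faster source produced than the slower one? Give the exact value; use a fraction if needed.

A emits 24000/1001 × 13931 = 334344000/1001 frames; B emits 24 × 13931 = 334344.
Difference = 334344/1001 frames (≈ 334.0100); B is ahead of A.

334344/1001 frames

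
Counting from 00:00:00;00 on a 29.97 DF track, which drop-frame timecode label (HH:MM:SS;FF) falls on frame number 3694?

Each 10-minute DF block holds 10 × 60 × 30 − 9 × 2 = 17982 frames. 3694 ÷ 17982 → 0 full blocks, remainder 3694.
Within the partial block the first minute is 1800 frames and each further minute 1798, so 2 further minute boundaries passed. Total skipped labels = 18 × 0 + 2 × 2 = 4.
Non-drop label index = 3694 + 4 = 3698; at 30 labels/s that is 00:02:03:08, i.e. DF 00:02:03;08.

00:02:03;08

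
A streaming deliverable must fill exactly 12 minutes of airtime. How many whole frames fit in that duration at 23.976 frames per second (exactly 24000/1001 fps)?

17262 frames

12 min = 720 s.
Frames = 720 × 24000/1001 = 17280000/1001 ≈ 17262.7373.
Complete frames: 17262.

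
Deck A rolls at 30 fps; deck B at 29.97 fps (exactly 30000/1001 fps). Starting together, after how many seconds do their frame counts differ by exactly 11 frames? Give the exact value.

The gap grows by |30000/1001 − 30| = 30/1001 frames per second.
Time for a 11-frame gap: 11 ÷ (30/1001) = 11011/30 s.

11011/30 seconds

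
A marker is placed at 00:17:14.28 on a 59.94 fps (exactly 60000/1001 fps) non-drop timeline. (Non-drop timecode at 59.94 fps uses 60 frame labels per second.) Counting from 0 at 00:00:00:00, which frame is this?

Total seconds to the label: (0 × 3600 + 17 × 60 + 14) = 1034.
Frame index = 1034 × 60 + 28 = 62068.

frame 62068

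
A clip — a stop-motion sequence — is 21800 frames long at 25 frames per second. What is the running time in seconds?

Running time = 21800 / (25) = 872 s.

872 seconds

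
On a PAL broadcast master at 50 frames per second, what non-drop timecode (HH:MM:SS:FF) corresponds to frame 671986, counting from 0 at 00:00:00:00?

671986 ÷ 50 = 13439 full seconds, remainder 36 frames.
13439 s = 3 h 43 min 59 s.
Timecode: 03:43:59:36.

03:43:59:36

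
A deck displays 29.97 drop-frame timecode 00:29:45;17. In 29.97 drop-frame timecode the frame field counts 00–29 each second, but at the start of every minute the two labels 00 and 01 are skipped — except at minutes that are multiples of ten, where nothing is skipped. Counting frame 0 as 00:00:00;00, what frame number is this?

53513

As if non-drop at 30 labels/s: (0 × 3600 + 29 × 60 + 45) × 30 + 17 = 53567.
Minute boundaries passed: 29; those not divisible by 10: 29 − 2 = 27; dropped labels = 2 × 27 = 54.
Actual frame index = 53567 − 54 = 53513.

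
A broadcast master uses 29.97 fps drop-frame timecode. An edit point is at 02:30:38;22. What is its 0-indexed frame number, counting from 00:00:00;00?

270892

Complete 10-minute blocks: 15, each 17982 frames → 269730.
Remaining 0 whole minutes in the current block: 0 frames.
Within the current minute: 38 × 30 + 22 = 1162. Total = 269730 + 0 + 1162 = 270892.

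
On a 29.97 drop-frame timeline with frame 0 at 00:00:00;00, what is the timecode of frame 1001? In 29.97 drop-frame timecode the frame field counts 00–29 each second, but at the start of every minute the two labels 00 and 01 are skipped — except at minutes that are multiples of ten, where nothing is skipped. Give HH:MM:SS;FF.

Each 10-minute DF block holds 10 × 60 × 30 − 9 × 2 = 17982 frames. 1001 ÷ 17982 → 0 full blocks, remainder 1001.
Within the partial block the first minute is 1800 frames and each further minute 1798, so 0 further minute boundaries passed. Total skipped labels = 18 × 0 + 2 × 0 = 0.
Non-drop label index = 1001 + 0 = 1001; at 30 labels/s that is 00:00:33:11, i.e. DF 00:00:33;11.

00:00:33;11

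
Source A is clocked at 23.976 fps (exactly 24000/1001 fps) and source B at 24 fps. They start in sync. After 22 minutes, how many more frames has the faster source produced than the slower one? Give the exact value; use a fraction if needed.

22 min = 1320 s.
A emits 24000/1001 × 1320 = 2880000/91 frames; B emits 24 × 1320 = 31680.
Difference = 2880/91 frames (≈ 31.6484); B is ahead of A.

2880/91 frames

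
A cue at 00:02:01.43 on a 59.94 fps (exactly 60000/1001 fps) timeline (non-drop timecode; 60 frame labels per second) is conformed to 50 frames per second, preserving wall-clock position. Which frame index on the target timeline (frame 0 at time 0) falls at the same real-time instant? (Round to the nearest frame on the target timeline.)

frame 6092

Source frame index: (0×3600 + 2×60 + 1) × 60 + 43 = 7303.
Real time: 7303 / (60000/1001) = 7310303/60000 s.
Target frame: (7310303/60000) × (50) = 7310303/1200 ≈ 6091.919 → 6092.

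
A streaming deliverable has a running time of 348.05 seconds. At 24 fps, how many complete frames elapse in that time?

Frames = 348.05 × 24 = 41766/5 ≈ 8353.2000.
Complete frames: 8353.

8353 frames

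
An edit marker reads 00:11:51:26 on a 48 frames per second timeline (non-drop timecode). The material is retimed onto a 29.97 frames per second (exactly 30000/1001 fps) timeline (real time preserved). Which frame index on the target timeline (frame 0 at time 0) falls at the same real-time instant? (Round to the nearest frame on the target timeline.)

Source frame index: (0×3600 + 11×60 + 51) × 48 + 26 = 34154.
Real time: 34154 / (48) = 17077/24 s.
Target frame: (17077/24) × (30000/1001) = 21346250/1001 ≈ 21324.925 → 21325.

frame 21325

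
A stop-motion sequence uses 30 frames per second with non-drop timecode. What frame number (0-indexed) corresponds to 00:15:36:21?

28101

Total seconds to the label: (0 × 3600 + 15 × 60 + 36) = 936.
Frame index = 936 × 30 + 21 = 28101.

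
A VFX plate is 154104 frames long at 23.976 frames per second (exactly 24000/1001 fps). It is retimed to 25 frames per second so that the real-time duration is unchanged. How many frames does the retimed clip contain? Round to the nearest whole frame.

Frames at target rate = 154104 × (25) / (24000/1001) = 6427421/40 ≈ 160685.525.
Nearest whole frame: 160686.

160686 frames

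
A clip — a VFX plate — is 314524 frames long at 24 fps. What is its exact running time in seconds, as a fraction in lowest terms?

Running time = 314524 ÷ (24) = 314524 × 1/24 = 78631/6 s.

78631/6 seconds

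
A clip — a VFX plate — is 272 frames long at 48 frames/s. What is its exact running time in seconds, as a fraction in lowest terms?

Running time = 272 ÷ (48) = 272 × 1/48 = 17/3 s.

17/3 seconds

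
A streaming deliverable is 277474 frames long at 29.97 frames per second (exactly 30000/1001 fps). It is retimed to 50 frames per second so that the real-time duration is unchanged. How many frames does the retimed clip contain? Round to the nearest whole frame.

Frames at target rate = 277474 × (50) / (30000/1001) = 138875737/300 ≈ 462919.123.
Nearest whole frame: 462919.

462919 frames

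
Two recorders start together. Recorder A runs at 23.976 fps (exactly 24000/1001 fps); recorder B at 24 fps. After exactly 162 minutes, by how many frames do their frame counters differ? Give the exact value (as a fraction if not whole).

162 min = 9720 s.
A emits 24000/1001 × 9720 = 233280000/1001 frames; B emits 24 × 9720 = 233280.
Difference = 233280/1001 frames (≈ 233.0470); B is ahead of A.

233280/1001 frames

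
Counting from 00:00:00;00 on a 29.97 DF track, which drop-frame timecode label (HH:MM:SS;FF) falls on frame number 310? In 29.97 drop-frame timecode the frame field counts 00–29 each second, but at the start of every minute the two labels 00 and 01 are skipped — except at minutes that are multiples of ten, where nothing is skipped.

Each 10-minute DF block holds 10 × 60 × 30 − 9 × 2 = 17982 frames. 310 ÷ 17982 → 0 full blocks, remainder 310.
Within the partial block the first minute is 1800 frames and each further minute 1798, so 0 further minute boundaries passed. Total skipped labels = 18 × 0 + 2 × 0 = 0.
Non-drop label index = 310 + 0 = 310; at 30 labels/s that is 00:00:10:10, i.e. DF 00:00:10;10.

00:00:10;10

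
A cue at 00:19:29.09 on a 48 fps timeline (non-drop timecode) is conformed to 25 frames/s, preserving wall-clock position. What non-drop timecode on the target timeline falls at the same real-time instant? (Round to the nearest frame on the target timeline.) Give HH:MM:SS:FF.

00:19:29:05

Source frame index: (0×3600 + 19×60 + 29) × 48 + 9 = 56121.
Real time: 56121 / (48) = 18707/16 s.
Target frame: (18707/16) × (25) = 467675/16 ≈ 29229.688 → 29230.
At 25 labels/s: frame 29230 → 00:19:29:05.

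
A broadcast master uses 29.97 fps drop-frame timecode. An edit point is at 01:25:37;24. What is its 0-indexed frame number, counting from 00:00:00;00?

Complete 10-minute blocks: 8, each 17982 frames → 143856.
Remaining 5 whole minutes in the current block: 1800 + 4 × 1798 = 8992 frames.
Within the current minute: 37 × 30 + 24 − 2 = 1132 (labels ;00/;01 skipped at this minute). Total = 143856 + 8992 + 1132 = 153980.

153980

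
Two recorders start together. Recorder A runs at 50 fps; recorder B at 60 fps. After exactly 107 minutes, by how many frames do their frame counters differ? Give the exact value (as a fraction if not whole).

107 min = 6420 s.
A emits 50 × 6420 = 321000 frames; B emits 60 × 6420 = 385200.
Difference = 64200 frames; B is ahead of A.

64200 frames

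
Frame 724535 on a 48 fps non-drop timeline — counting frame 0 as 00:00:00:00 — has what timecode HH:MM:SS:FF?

04:11:34:23

724535 ÷ 48 = 15094 full seconds, remainder 23 frames.
15094 s = 4 h 11 min 34 s.
Timecode: 04:11:34:23.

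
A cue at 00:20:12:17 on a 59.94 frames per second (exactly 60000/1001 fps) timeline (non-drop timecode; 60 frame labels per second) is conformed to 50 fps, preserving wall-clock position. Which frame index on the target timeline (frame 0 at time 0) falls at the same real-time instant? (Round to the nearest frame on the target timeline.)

Source frame index: (0×3600 + 20×60 + 12) × 60 + 17 = 72737.
Real time: 72737 / (60000/1001) = 72809737/60000 s.
Target frame: (72809737/60000) × (50) = 72809737/1200 ≈ 60674.781 → 60675.

frame 60675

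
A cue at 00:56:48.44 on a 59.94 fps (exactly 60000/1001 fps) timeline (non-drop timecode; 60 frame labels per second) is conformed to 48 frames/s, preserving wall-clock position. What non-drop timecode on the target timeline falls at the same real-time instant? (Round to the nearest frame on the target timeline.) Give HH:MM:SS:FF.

00:56:52:07

Source frame index: (0×3600 + 56×60 + 48) × 60 + 44 = 204524.
Real time: 204524 / (60000/1001) = 51182131/15000 s.
Target frame: (51182131/15000) × (48) = 102364262/625 ≈ 163782.819 → 163783.
At 48 labels/s: frame 163783 → 00:56:52:07.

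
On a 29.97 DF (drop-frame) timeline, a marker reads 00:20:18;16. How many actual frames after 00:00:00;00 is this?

36520

Complete 10-minute blocks: 2, each 17982 frames → 35964.
Remaining 0 whole minutes in the current block: 0 frames.
Within the current minute: 18 × 30 + 16 = 556. Total = 35964 + 0 + 556 = 36520.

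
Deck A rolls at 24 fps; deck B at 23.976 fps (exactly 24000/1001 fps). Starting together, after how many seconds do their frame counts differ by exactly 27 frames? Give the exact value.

1126.125 seconds

The gap grows by |24000/1001 − 24| = 24/1001 frames per second.
Time for a 27-frame gap: 27 ÷ (24/1001) = 1126.125 s.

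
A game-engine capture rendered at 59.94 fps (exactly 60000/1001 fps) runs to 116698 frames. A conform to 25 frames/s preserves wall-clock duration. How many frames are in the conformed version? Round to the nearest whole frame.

48673 frames

Frames at target rate = 116698 × (25) / (60000/1001) = 58407349/1200 ≈ 48672.791.
Nearest whole frame: 48673.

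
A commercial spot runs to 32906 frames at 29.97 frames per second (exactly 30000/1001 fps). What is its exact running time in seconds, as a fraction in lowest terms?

16469453/15000 seconds

Running time = 32906 ÷ (30000/1001) = 32906 × 1001/30000 = 16469453/15000 s.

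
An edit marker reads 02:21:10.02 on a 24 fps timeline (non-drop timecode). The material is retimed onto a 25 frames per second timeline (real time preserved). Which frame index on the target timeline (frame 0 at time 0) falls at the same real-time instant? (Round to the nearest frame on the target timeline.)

frame 211752

Source frame index: (2×3600 + 21×60 + 10) × 24 + 2 = 203282.
Real time: 203282 / (24) = 101641/12 s.
Target frame: (101641/12) × (25) = 2541025/12 ≈ 211752.083 → 211752.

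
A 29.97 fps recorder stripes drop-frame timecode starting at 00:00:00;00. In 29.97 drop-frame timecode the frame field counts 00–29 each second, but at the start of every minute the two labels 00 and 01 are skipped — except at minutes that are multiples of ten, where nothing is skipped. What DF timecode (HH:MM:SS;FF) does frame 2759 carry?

00:01:32;01

Ten DF minutes hold 17982 frames, so frame 2759 lies in block 0 (frames 0–17981) with 2759 frames into that block.
The block's first minute is 1800 frames and the rest 1798 each; 2759 frames reaches minute 1, so 0 × 18 + 1 × 2 = 2 labels have been skipped so far.
Adding those back, label number 2759 + 2 = 2761 at 30 labels/s is 92 s + 1 f = 0 h 1 min 32 s frame 1, i.e. 00:01:32;01.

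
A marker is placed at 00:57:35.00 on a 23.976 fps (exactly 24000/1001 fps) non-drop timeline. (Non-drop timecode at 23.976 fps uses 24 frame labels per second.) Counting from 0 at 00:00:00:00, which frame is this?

Total seconds to the label: (0 × 3600 + 57 × 60 + 35) = 3455.
Frame index = 3455 × 24 + 0 = 82920.

82920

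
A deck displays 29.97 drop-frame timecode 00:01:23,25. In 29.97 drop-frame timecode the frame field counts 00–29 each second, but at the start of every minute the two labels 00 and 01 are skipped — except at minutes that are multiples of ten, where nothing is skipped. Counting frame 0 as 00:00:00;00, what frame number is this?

Complete 10-minute blocks: 0, each 17982 frames → 0.
Remaining 1 whole minute in the current block: 1800 + 0 × 1798 = 1800 frames.
Within the current minute: 23 × 30 + 25 − 2 = 713 (labels ;00/;01 skipped at this minute). Total = 0 + 1800 + 713 = 2513.

2513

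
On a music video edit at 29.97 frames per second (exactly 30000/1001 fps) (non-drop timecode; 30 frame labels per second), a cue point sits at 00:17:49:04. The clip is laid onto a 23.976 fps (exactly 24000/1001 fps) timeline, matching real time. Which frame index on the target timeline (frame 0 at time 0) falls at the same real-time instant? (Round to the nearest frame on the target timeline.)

frame 25659

Source frame index: (0×3600 + 17×60 + 49) × 30 + 4 = 32074.
Real time: 32074 / (30000/1001) = 16053037/15000 s.
Target frame: (16053037/15000) × (24000/1001) = 128296/5 ≈ 25659.200 → 25659.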